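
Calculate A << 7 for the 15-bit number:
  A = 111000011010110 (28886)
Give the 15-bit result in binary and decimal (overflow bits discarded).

Shift left by 7: drop the top 7 bit(s), append 7 zero(s) on the right.
  111000011010110  ->  discard [1110000], keep [11010110], append 0000000
= 110101100000000

Answer: 110101100000000 (27392)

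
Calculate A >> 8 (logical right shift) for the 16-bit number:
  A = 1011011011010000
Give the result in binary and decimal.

Logical shift right by 8: drop the bottom 8 bit(s), prepend 8 zero(s) on the left.
  1011011011010000  ->  keep [10110110], discard [11010000], prepend 00000000
= 0000000010110110

Answer: 0000000010110110 (182)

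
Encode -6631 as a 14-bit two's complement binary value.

1. Binary of +6631:  01100111100111
2. Invert bits:     10011000011000
3. Add 1:           10011000011001

Answer: 10011000011001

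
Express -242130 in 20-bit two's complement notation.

1. Binary of +242130:  00111011000111010010
2. Invert bits:     11000100111000101101
3. Add 1:           11000100111000101110

Answer: 11000100111000101110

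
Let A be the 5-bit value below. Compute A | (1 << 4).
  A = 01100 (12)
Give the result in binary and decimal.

Mask = 1 << 4 = 10000
Bit 4 of A is 0, so OR-ing with the mask flips it to 1.
  01100
| 10000
-------
  11100

Answer: 11100 (28)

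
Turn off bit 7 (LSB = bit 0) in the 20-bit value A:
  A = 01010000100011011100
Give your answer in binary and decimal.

Mask = ~(1 << 7) = 11111111111101111111
Bit 7 of A is 1, so AND-ing with the mask clears it to 0.
  01010000100011011100
& 11111111111101111111
----------------------
  01010000100001011100

Answer: 01010000100001011100 (329820)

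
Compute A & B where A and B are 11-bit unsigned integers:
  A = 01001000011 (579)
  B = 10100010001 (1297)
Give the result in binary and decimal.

Apply & to each column (1 only where both bits are 1):
  01001000011
& 10100010001
-------------
  00000000001

Answer: 00000000001 (1)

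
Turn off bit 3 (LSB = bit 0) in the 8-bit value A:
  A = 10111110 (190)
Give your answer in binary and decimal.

Mask = ~(1 << 3) = 11110111
Bit 3 of A is 1, so AND-ing with the mask clears it to 0.
  10111110
& 11110111
----------
  10110110

Answer: 10110110 (182)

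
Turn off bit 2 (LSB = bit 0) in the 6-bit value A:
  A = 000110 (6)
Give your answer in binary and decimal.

Mask = ~(1 << 2) = 111011
Bit 2 of A is 1, so AND-ing with the mask clears it to 0.
  000110
& 111011
--------
  000010

Answer: 000010 (2)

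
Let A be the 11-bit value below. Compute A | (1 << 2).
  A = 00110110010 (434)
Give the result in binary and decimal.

Mask = 1 << 2 = 00000000100
Bit 2 of A is 0, so OR-ing with the mask flips it to 1.
  00110110010
| 00000000100
-------------
  00110110110

Answer: 00110110110 (438)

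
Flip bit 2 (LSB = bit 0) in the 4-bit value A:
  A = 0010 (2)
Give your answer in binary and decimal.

Mask = 1 << 2 = 0100
Bit 2 of A is 0; XOR with the mask flips it to 1.
  0010
^ 0100
------
  0110

Answer: 0110 (6)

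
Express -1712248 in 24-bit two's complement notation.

1. Binary of +1712248:  000110100010000001111000
2. Invert bits:     111001011101111110000111
3. Add 1:           111001011101111110001000

Answer: 111001011101111110001000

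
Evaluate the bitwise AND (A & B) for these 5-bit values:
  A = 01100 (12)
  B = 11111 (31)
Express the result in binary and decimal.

Apply & to each column (1 only where both bits are 1):
  01100
& 11111
-------
  01100

Answer: 01100 (12)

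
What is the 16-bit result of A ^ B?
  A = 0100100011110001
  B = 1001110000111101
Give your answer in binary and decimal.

Apply ^ to each column (1 where bits differ):
  0100100011110001
^ 1001110000111101
------------------
  1101010011001100

Answer: 1101010011001100 (54476)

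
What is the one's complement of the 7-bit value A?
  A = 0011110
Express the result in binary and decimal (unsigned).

Flip each bit (0->1, 1->0):
  0011110
  1100001

Answer: 1100001 (97)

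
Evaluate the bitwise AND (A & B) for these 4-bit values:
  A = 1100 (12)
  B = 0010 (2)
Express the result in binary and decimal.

Apply & to each column (1 only where both bits are 1):
  1100
& 0010
------
  0000

Answer: 0000 (0)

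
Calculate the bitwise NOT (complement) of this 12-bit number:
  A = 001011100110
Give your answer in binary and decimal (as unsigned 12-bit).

Flip each bit (0->1, 1->0):
  001011100110
  110100011001

Answer: 110100011001 (3353)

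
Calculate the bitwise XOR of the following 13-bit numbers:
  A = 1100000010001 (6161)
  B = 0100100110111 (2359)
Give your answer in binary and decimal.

Apply ^ to each column (1 where bits differ):
  1100000010001
^ 0100100110111
---------------
  1000100100110

Answer: 1000100100110 (4390)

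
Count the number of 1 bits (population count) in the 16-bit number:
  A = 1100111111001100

1100111111001100
1-bits at positions (from bit 0 = LSB): 2, 3, 6, 7, 8, 9, 10, 11, 14, 15
Count = 10

Answer: 10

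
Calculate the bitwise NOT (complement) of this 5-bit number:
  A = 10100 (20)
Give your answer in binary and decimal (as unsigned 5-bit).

Flip each bit (0->1, 1->0):
  10100
  01011

Answer: 01011 (11)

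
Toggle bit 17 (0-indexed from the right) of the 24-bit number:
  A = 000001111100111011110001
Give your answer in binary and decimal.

Mask = 1 << 17 = 000000100000000000000000
Bit 17 of A is 1; XOR with the mask flips it to 0.
  000001111100111011110001
^ 000000100000000000000000
--------------------------
  000001011100111011110001

Answer: 000001011100111011110001 (380657)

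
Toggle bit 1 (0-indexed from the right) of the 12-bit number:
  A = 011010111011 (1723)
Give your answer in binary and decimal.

Mask = 1 << 1 = 000000000010
Bit 1 of A is 1; XOR with the mask flips it to 0.
  011010111011
^ 000000000010
--------------
  011010111001

Answer: 011010111001 (1721)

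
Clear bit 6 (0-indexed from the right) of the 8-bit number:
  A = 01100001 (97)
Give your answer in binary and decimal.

Mask = ~(1 << 6) = 10111111
Bit 6 of A is 1, so AND-ing with the mask clears it to 0.
  01100001
& 10111111
----------
  00100001

Answer: 00100001 (33)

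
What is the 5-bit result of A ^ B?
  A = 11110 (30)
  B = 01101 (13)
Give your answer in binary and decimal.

Apply ^ to each column (1 where bits differ):
  11110
^ 01101
-------
  10011

Answer: 10011 (19)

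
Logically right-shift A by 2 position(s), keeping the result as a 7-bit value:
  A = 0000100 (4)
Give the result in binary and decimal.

Logical shift right by 2: drop the bottom 2 bit(s), prepend 2 zero(s) on the left.
  0000100  ->  keep [00001], discard [00], prepend 00
= 0000001

Answer: 0000001 (1)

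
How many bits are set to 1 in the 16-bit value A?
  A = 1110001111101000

1110001111101000
1-bits at positions (from bit 0 = LSB): 3, 5, 6, 7, 8, 9, 13, 14, 15
Count = 9

Answer: 9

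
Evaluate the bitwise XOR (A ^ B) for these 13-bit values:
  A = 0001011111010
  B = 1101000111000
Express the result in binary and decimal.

Apply ^ to each column (1 where bits differ):
  0001011111010
^ 1101000111000
---------------
  1100011000010

Answer: 1100011000010 (6338)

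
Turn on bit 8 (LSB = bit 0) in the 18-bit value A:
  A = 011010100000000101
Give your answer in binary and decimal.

Mask = 1 << 8 = 000000000100000000
Bit 8 of A is 0, so OR-ing with the mask flips it to 1.
  011010100000000101
| 000000000100000000
--------------------
  011010100100000101

Answer: 011010100100000101 (108805)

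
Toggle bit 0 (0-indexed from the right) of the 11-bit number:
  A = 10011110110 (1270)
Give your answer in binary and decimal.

Mask = 1 << 0 = 00000000001
Bit 0 of A is 0; XOR with the mask flips it to 1.
  10011110110
^ 00000000001
-------------
  10011110111

Answer: 10011110111 (1271)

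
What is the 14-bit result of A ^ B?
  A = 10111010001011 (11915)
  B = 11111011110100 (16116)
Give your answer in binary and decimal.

Apply ^ to each column (1 where bits differ):
  10111010001011
^ 11111011110100
----------------
  01000001111111

Answer: 01000001111111 (4223)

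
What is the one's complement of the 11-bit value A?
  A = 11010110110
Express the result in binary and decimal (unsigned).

Flip each bit (0->1, 1->0):
  11010110110
  00101001001

Answer: 00101001001 (329)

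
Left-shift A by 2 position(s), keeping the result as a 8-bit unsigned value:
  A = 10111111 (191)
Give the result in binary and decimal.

Shift left by 2: drop the top 2 bit(s), append 2 zero(s) on the right.
  10111111  ->  discard [10], keep [111111], append 00
= 11111100

Answer: 11111100 (252)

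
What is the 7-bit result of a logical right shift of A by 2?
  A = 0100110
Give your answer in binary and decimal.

Logical shift right by 2: drop the bottom 2 bit(s), prepend 2 zero(s) on the left.
  0100110  ->  keep [01001], discard [10], prepend 00
= 0001001

Answer: 0001001 (9)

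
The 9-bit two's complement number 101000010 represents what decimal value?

MSB is 1, so the value is negative. Find the magnitude:
1. Invert bits:  010111101
2. Add 1:        010111110  = 190
3. Apply sign:   -190

Answer: -190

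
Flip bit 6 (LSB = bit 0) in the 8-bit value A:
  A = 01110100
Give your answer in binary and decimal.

Mask = 1 << 6 = 01000000
Bit 6 of A is 1; XOR with the mask flips it to 0.
  01110100
^ 01000000
----------
  00110100

Answer: 00110100 (52)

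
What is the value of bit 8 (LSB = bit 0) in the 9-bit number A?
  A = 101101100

Bit 8 is the 9th from the right.
  101101100
  ^
That bit is 1.

Answer: 1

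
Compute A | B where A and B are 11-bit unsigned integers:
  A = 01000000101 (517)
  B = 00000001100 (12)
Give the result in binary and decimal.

Apply | to each column (1 where either bit is 1):
  01000000101
| 00000001100
-------------
  01000001101

Answer: 01000001101 (525)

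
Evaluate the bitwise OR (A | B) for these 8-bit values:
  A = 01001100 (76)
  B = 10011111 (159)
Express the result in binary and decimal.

Apply | to each column (1 where either bit is 1):
  01001100
| 10011111
----------
  11011111

Answer: 11011111 (223)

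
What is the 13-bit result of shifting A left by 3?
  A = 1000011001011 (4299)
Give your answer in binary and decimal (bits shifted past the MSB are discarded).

Shift left by 3: drop the top 3 bit(s), append 3 zero(s) on the right.
  1000011001011  ->  discard [100], keep [0011001011], append 000
= 0011001011000

Answer: 0011001011000 (1624)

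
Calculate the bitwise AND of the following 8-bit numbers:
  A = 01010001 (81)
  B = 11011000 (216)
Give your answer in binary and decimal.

Apply & to each column (1 only where both bits are 1):
  01010001
& 11011000
----------
  01010000

Answer: 01010000 (80)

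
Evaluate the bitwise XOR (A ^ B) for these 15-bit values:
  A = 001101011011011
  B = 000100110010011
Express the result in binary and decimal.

Apply ^ to each column (1 where bits differ):
  001101011011011
^ 000100110010011
-----------------
  001001101001000

Answer: 001001101001000 (4936)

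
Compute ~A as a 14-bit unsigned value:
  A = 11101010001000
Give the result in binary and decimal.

Flip each bit (0->1, 1->0):
  11101010001000
  00010101110111

Answer: 00010101110111 (1399)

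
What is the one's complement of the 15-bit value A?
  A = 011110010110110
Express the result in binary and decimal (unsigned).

Flip each bit (0->1, 1->0):
  011110010110110
  100001101001001

Answer: 100001101001001 (17225)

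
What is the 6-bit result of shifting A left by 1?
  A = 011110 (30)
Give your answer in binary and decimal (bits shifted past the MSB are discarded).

Shift left by 1: drop the top 1 bit(s), append 1 zero(s) on the right.
  011110  ->  discard [0], keep [11110], append 0
= 111100

Answer: 111100 (60)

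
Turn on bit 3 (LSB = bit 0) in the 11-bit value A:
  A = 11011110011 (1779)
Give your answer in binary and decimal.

Mask = 1 << 3 = 00000001000
Bit 3 of A is 0, so OR-ing with the mask flips it to 1.
  11011110011
| 00000001000
-------------
  11011111011

Answer: 11011111011 (1787)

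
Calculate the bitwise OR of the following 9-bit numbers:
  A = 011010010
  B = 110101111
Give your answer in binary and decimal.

Apply | to each column (1 where either bit is 1):
  011010010
| 110101111
-----------
  111111111

Answer: 111111111 (511)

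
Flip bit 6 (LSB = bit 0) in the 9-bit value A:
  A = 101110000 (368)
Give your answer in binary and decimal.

Mask = 1 << 6 = 001000000
Bit 6 of A is 1; XOR with the mask flips it to 0.
  101110000
^ 001000000
-----------
  100110000

Answer: 100110000 (304)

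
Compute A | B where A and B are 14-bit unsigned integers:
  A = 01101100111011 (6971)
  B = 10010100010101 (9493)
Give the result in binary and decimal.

Apply | to each column (1 where either bit is 1):
  01101100111011
| 10010100010101
----------------
  11111100111111

Answer: 11111100111111 (16191)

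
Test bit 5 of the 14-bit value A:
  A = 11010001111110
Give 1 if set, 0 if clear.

Bit 5 is the 6th from the right.
  11010001111110
          ^
That bit is 1.

Answer: 1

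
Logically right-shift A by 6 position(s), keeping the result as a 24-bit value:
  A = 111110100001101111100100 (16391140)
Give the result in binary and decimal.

Logical shift right by 6: drop the bottom 6 bit(s), prepend 6 zero(s) on the left.
  111110100001101111100100  ->  keep [111110100001101111], discard [100100], prepend 000000
= 000000111110100001101111

Answer: 000000111110100001101111 (256111)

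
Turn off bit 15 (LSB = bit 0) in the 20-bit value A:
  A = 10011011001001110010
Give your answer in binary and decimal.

Mask = ~(1 << 15) = 11110111111111111111
Bit 15 of A is 1, so AND-ing with the mask clears it to 0.
  10011011001001110010
& 11110111111111111111
----------------------
  10010011001001110010

Answer: 10010011001001110010 (602738)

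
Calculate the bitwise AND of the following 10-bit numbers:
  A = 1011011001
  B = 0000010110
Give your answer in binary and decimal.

Apply & to each column (1 only where both bits are 1):
  1011011001
& 0000010110
------------
  0000010000

Answer: 0000010000 (16)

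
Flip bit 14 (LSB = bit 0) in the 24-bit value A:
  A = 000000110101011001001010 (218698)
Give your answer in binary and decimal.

Mask = 1 << 14 = 000000000100000000000000
Bit 14 of A is 1; XOR with the mask flips it to 0.
  000000110101011001001010
^ 000000000100000000000000
--------------------------
  000000110001011001001010

Answer: 000000110001011001001010 (202314)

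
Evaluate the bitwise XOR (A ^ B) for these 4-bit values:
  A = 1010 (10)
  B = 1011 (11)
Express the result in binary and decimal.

Apply ^ to each column (1 where bits differ):
  1010
^ 1011
------
  0001

Answer: 0001 (1)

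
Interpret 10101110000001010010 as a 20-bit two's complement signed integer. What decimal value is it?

MSB is 1, so the value is negative. Find the magnitude:
1. Invert bits:  01010001111110101101
2. Add 1:        01010001111110101110  = 335790
3. Apply sign:   -335790

Answer: -335790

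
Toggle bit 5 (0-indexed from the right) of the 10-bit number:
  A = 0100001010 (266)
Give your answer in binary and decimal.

Mask = 1 << 5 = 0000100000
Bit 5 of A is 0; XOR with the mask flips it to 1.
  0100001010
^ 0000100000
------------
  0100101010

Answer: 0100101010 (298)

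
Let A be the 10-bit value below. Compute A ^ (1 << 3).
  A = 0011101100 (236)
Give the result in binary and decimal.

Mask = 1 << 3 = 0000001000
Bit 3 of A is 1; XOR with the mask flips it to 0.
  0011101100
^ 0000001000
------------
  0011100100

Answer: 0011100100 (228)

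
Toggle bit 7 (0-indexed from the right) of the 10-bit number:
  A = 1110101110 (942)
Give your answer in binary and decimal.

Mask = 1 << 7 = 0010000000
Bit 7 of A is 1; XOR with the mask flips it to 0.
  1110101110
^ 0010000000
------------
  1100101110

Answer: 1100101110 (814)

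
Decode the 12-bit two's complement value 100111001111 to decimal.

MSB is 1, so the value is negative. Find the magnitude:
1. Invert bits:  011000110000
2. Add 1:        011000110001  = 1585
3. Apply sign:   -1585

Answer: -1585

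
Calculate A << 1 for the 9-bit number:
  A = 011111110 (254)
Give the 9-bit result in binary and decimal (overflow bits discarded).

Shift left by 1: drop the top 1 bit(s), append 1 zero(s) on the right.
  011111110  ->  discard [0], keep [11111110], append 0
= 111111100

Answer: 111111100 (508)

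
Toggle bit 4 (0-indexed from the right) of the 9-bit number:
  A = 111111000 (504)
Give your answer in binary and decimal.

Mask = 1 << 4 = 000010000
Bit 4 of A is 1; XOR with the mask flips it to 0.
  111111000
^ 000010000
-----------
  111101000

Answer: 111101000 (488)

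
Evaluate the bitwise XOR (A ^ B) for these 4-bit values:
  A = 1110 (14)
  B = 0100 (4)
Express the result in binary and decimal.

Apply ^ to each column (1 where bits differ):
  1110
^ 0100
------
  1010

Answer: 1010 (10)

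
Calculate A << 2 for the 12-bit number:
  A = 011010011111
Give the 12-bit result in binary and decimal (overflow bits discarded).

Shift left by 2: drop the top 2 bit(s), append 2 zero(s) on the right.
  011010011111  ->  discard [01], keep [1010011111], append 00
= 101001111100

Answer: 101001111100 (2684)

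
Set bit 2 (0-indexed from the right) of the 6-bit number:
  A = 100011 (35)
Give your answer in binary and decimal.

Mask = 1 << 2 = 000100
Bit 2 of A is 0, so OR-ing with the mask flips it to 1.
  100011
| 000100
--------
  100111

Answer: 100111 (39)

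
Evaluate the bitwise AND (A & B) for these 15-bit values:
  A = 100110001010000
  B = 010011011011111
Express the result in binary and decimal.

Apply & to each column (1 only where both bits are 1):
  100110001010000
& 010011011011111
-----------------
  000010001010000

Answer: 000010001010000 (1104)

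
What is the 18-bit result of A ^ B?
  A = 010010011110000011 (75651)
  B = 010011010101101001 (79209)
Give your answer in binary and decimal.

Apply ^ to each column (1 where bits differ):
  010010011110000011
^ 010011010101101001
--------------------
  000001001011101010

Answer: 000001001011101010 (4842)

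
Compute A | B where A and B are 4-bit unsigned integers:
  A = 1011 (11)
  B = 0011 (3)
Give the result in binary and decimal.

Apply | to each column (1 where either bit is 1):
  1011
| 0011
------
  1011

Answer: 1011 (11)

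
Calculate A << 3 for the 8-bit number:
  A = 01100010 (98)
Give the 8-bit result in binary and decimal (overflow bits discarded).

Shift left by 3: drop the top 3 bit(s), append 3 zero(s) on the right.
  01100010  ->  discard [011], keep [00010], append 000
= 00010000

Answer: 00010000 (16)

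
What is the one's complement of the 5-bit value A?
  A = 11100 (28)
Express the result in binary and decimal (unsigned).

Flip each bit (0->1, 1->0):
  11100
  00011

Answer: 00011 (3)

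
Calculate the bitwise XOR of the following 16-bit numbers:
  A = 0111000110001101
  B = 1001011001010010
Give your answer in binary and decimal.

Apply ^ to each column (1 where bits differ):
  0111000110001101
^ 1001011001010010
------------------
  1110011111011111

Answer: 1110011111011111 (59359)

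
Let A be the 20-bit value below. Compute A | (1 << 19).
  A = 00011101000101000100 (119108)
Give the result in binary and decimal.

Mask = 1 << 19 = 10000000000000000000
Bit 19 of A is 0, so OR-ing with the mask flips it to 1.
  00011101000101000100
| 10000000000000000000
----------------------
  10011101000101000100

Answer: 10011101000101000100 (643396)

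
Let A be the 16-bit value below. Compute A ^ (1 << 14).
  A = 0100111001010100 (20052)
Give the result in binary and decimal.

Mask = 1 << 14 = 0100000000000000
Bit 14 of A is 1; XOR with the mask flips it to 0.
  0100111001010100
^ 0100000000000000
------------------
  0000111001010100

Answer: 0000111001010100 (3668)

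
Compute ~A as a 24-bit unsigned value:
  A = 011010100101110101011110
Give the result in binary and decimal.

Flip each bit (0->1, 1->0):
  011010100101110101011110
  100101011010001010100001

Answer: 100101011010001010100001 (9806497)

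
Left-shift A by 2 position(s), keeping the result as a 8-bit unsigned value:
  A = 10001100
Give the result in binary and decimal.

Shift left by 2: drop the top 2 bit(s), append 2 zero(s) on the right.
  10001100  ->  discard [10], keep [001100], append 00
= 00110000

Answer: 00110000 (48)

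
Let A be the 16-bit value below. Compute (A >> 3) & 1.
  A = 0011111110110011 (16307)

Bit 3 is the 4th from the right.
  0011111110110011
              ^
That bit is 0.

Answer: 0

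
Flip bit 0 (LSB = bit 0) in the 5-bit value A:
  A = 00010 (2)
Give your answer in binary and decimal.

Mask = 1 << 0 = 00001
Bit 0 of A is 0; XOR with the mask flips it to 1.
  00010
^ 00001
-------
  00011

Answer: 00011 (3)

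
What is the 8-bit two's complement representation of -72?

1. Binary of +72:  01001000
2. Invert bits:     10110111
3. Add 1:           10111000

Answer: 10111000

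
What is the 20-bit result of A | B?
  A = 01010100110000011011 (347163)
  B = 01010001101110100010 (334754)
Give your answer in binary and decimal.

Apply | to each column (1 where either bit is 1):
  01010100110000011011
| 01010001101110100010
----------------------
  01010101111110111011

Answer: 01010101111110111011 (352187)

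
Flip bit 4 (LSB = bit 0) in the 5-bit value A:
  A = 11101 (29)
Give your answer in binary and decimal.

Mask = 1 << 4 = 10000
Bit 4 of A is 1; XOR with the mask flips it to 0.
  11101
^ 10000
-------
  01101

Answer: 01101 (13)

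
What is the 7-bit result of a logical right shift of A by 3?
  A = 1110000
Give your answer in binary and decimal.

Logical shift right by 3: drop the bottom 3 bit(s), prepend 3 zero(s) on the left.
  1110000  ->  keep [1110], discard [000], prepend 000
= 0001110

Answer: 0001110 (14)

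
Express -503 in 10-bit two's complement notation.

1. Binary of +503:  0111110111
2. Invert bits:     1000001000
3. Add 1:           1000001001

Answer: 1000001001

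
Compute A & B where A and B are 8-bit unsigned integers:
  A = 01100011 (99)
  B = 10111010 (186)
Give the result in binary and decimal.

Apply & to each column (1 only where both bits are 1):
  01100011
& 10111010
----------
  00100010

Answer: 00100010 (34)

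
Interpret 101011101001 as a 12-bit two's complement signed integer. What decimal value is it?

MSB is 1, so the value is negative. Find the magnitude:
1. Invert bits:  010100010110
2. Add 1:        010100010111  = 1303
3. Apply sign:   -1303

Answer: -1303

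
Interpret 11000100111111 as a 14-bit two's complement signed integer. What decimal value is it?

MSB is 1, so the value is negative. Find the magnitude:
1. Invert bits:  00111011000000
2. Add 1:        00111011000001  = 3777
3. Apply sign:   -3777

Answer: -3777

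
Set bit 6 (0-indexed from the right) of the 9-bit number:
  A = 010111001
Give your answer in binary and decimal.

Mask = 1 << 6 = 001000000
Bit 6 of A is 0, so OR-ing with the mask flips it to 1.
  010111001
| 001000000
-----------
  011111001

Answer: 011111001 (249)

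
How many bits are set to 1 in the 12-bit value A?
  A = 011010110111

011010110111
1-bits at positions (from bit 0 = LSB): 0, 1, 2, 4, 5, 7, 9, 10
Count = 8

Answer: 8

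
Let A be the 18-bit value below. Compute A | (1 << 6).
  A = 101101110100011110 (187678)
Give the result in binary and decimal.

Mask = 1 << 6 = 000000000001000000
Bit 6 of A is 0, so OR-ing with the mask flips it to 1.
  101101110100011110
| 000000000001000000
--------------------
  101101110101011110

Answer: 101101110101011110 (187742)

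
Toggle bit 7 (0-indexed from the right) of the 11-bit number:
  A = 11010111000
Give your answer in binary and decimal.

Mask = 1 << 7 = 00010000000
Bit 7 of A is 1; XOR with the mask flips it to 0.
  11010111000
^ 00010000000
-------------
  11000111000

Answer: 11000111000 (1592)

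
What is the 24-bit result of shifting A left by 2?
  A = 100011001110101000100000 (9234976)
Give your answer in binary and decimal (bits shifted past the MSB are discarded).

Shift left by 2: drop the top 2 bit(s), append 2 zero(s) on the right.
  100011001110101000100000  ->  discard [10], keep [0011001110101000100000], append 00
= 001100111010100010000000

Answer: 001100111010100010000000 (3385472)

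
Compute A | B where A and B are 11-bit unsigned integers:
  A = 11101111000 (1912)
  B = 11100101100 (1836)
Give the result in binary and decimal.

Apply | to each column (1 where either bit is 1):
  11101111000
| 11100101100
-------------
  11101111100

Answer: 11101111100 (1916)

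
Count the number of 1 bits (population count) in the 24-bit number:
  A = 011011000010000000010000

011011000010000000010000
1-bits at positions (from bit 0 = LSB): 4, 13, 18, 19, 21, 22
Count = 6

Answer: 6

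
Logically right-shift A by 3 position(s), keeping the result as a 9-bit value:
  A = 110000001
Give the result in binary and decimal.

Logical shift right by 3: drop the bottom 3 bit(s), prepend 3 zero(s) on the left.
  110000001  ->  keep [110000], discard [001], prepend 000
= 000110000

Answer: 000110000 (48)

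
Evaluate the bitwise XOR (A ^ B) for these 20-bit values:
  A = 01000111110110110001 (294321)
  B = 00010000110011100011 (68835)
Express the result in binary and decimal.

Apply ^ to each column (1 where bits differ):
  01000111110110110001
^ 00010000110011100011
----------------------
  01010111000101010010

Answer: 01010111000101010010 (356690)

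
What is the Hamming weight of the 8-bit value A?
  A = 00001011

00001011
1-bits at positions (from bit 0 = LSB): 0, 1, 3
Count = 3

Answer: 3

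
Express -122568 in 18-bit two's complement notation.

1. Binary of +122568:  011101111011001000
2. Invert bits:     100010000100110111
3. Add 1:           100010000100111000

Answer: 100010000100111000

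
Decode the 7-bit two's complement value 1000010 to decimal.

MSB is 1, so the value is negative. Find the magnitude:
1. Invert bits:  0111101
2. Add 1:        0111110  = 62
3. Apply sign:   -62

Answer: -62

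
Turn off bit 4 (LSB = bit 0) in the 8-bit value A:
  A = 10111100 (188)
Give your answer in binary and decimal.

Mask = ~(1 << 4) = 11101111
Bit 4 of A is 1, so AND-ing with the mask clears it to 0.
  10111100
& 11101111
----------
  10101100

Answer: 10101100 (172)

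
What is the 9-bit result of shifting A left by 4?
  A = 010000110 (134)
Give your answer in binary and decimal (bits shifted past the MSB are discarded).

Shift left by 4: drop the top 4 bit(s), append 4 zero(s) on the right.
  010000110  ->  discard [0100], keep [00110], append 0000
= 001100000

Answer: 001100000 (96)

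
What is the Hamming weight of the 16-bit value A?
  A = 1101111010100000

1101111010100000
1-bits at positions (from bit 0 = LSB): 5, 7, 9, 10, 11, 12, 14, 15
Count = 8

Answer: 8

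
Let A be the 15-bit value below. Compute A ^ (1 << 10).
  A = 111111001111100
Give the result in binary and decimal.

Mask = 1 << 10 = 000010000000000
Bit 10 of A is 1; XOR with the mask flips it to 0.
  111111001111100
^ 000010000000000
-----------------
  111101001111100

Answer: 111101001111100 (31356)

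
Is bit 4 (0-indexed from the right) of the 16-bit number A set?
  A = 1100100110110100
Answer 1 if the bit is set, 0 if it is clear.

Bit 4 is the 5th from the right.
  1100100110110100
             ^
That bit is 1.

Answer: 1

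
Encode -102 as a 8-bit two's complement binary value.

1. Binary of +102:  01100110
2. Invert bits:     10011001
3. Add 1:           10011010

Answer: 10011010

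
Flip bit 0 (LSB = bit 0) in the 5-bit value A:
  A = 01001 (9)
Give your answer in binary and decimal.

Mask = 1 << 0 = 00001
Bit 0 of A is 1; XOR with the mask flips it to 0.
  01001
^ 00001
-------
  01000

Answer: 01000 (8)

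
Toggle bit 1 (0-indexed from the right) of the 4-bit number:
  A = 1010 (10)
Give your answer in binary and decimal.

Mask = 1 << 1 = 0010
Bit 1 of A is 1; XOR with the mask flips it to 0.
  1010
^ 0010
------
  1000

Answer: 1000 (8)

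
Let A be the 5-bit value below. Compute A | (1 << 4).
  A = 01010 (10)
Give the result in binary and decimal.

Mask = 1 << 4 = 10000
Bit 4 of A is 0, so OR-ing with the mask flips it to 1.
  01010
| 10000
-------
  11010

Answer: 11010 (26)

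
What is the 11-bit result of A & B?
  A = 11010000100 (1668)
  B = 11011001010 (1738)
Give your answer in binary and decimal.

Apply & to each column (1 only where both bits are 1):
  11010000100
& 11011001010
-------------
  11010000000

Answer: 11010000000 (1664)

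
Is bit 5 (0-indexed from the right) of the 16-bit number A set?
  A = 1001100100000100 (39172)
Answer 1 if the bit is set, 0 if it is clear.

Bit 5 is the 6th from the right.
  1001100100000100
            ^
That bit is 0.

Answer: 0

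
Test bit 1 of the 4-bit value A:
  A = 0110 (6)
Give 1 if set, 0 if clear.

Bit 1 is the 2nd from the right.
  0110
    ^
That bit is 1.

Answer: 1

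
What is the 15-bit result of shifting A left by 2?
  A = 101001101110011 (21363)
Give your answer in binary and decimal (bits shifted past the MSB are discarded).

Shift left by 2: drop the top 2 bit(s), append 2 zero(s) on the right.
  101001101110011  ->  discard [10], keep [1001101110011], append 00
= 100110111001100

Answer: 100110111001100 (19916)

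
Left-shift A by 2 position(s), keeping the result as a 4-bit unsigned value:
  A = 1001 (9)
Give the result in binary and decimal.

Shift left by 2: drop the top 2 bit(s), append 2 zero(s) on the right.
  1001  ->  discard [10], keep [01], append 00
= 0100

Answer: 0100 (4)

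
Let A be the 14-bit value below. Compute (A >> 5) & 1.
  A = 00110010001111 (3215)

Bit 5 is the 6th from the right.
  00110010001111
          ^
That bit is 0.

Answer: 0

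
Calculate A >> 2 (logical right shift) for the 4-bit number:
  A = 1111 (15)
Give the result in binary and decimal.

Logical shift right by 2: drop the bottom 2 bit(s), prepend 2 zero(s) on the left.
  1111  ->  keep [11], discard [11], prepend 00
= 0011

Answer: 0011 (3)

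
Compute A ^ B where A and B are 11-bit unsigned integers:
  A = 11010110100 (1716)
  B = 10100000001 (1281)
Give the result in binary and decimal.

Apply ^ to each column (1 where bits differ):
  11010110100
^ 10100000001
-------------
  01110110101

Answer: 01110110101 (949)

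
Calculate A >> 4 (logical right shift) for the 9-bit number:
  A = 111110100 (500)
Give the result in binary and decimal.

Logical shift right by 4: drop the bottom 4 bit(s), prepend 4 zero(s) on the left.
  111110100  ->  keep [11111], discard [0100], prepend 0000
= 000011111

Answer: 000011111 (31)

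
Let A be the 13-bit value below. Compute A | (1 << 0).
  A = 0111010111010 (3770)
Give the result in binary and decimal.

Mask = 1 << 0 = 0000000000001
Bit 0 of A is 0, so OR-ing with the mask flips it to 1.
  0111010111010
| 0000000000001
---------------
  0111010111011

Answer: 0111010111011 (3771)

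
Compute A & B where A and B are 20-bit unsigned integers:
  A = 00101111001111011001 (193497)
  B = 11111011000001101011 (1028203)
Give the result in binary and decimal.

Apply & to each column (1 only where both bits are 1):
  00101111001111011001
& 11111011000001101011
----------------------
  00101011000001001001

Answer: 00101011000001001001 (176201)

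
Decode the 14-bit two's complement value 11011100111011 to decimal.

MSB is 1, so the value is negative. Find the magnitude:
1. Invert bits:  00100011000100
2. Add 1:        00100011000101  = 2245
3. Apply sign:   -2245

Answer: -2245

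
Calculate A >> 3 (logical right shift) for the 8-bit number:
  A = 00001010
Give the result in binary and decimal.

Logical shift right by 3: drop the bottom 3 bit(s), prepend 3 zero(s) on the left.
  00001010  ->  keep [00001], discard [010], prepend 000
= 00000001

Answer: 00000001 (1)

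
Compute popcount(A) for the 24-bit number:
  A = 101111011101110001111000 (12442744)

101111011101110001111000
1-bits at positions (from bit 0 = LSB): 3, 4, 5, 6, 10, 11, 12, 14, 15, 16, 18, 19, 20, 21, 23
Count = 15

Answer: 15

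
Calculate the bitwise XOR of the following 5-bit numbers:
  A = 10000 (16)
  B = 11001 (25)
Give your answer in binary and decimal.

Apply ^ to each column (1 where bits differ):
  10000
^ 11001
-------
  01001

Answer: 01001 (9)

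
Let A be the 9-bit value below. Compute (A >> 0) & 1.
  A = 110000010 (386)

Bit 0 is the 1st from the right.
  110000010
          ^
That bit is 0.

Answer: 0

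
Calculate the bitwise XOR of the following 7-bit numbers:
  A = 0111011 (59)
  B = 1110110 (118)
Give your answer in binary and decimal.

Apply ^ to each column (1 where bits differ):
  0111011
^ 1110110
---------
  1001101

Answer: 1001101 (77)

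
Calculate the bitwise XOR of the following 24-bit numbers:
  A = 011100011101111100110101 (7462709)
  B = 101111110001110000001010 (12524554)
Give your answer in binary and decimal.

Apply ^ to each column (1 where bits differ):
  011100011101111100110101
^ 101111110001110000001010
--------------------------
  110011101100001100111111

Answer: 110011101100001100111111 (13550399)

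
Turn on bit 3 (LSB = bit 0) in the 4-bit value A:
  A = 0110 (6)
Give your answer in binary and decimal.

Mask = 1 << 3 = 1000
Bit 3 of A is 0, so OR-ing with the mask flips it to 1.
  0110
| 1000
------
  1110

Answer: 1110 (14)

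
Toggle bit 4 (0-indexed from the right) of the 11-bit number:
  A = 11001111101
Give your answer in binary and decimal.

Mask = 1 << 4 = 00000010000
Bit 4 of A is 1; XOR with the mask flips it to 0.
  11001111101
^ 00000010000
-------------
  11001101101

Answer: 11001101101 (1645)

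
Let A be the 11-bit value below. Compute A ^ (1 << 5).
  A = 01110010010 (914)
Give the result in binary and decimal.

Mask = 1 << 5 = 00000100000
Bit 5 of A is 0; XOR with the mask flips it to 1.
  01110010010
^ 00000100000
-------------
  01110110010

Answer: 01110110010 (946)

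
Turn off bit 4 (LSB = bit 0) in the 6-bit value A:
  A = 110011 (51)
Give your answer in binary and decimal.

Mask = ~(1 << 4) = 101111
Bit 4 of A is 1, so AND-ing with the mask clears it to 0.
  110011
& 101111
--------
  100011

Answer: 100011 (35)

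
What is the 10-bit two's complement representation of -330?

1. Binary of +330:  0101001010
2. Invert bits:     1010110101
3. Add 1:           1010110110

Answer: 1010110110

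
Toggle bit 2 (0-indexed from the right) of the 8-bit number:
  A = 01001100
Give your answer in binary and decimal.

Mask = 1 << 2 = 00000100
Bit 2 of A is 1; XOR with the mask flips it to 0.
  01001100
^ 00000100
----------
  01001000

Answer: 01001000 (72)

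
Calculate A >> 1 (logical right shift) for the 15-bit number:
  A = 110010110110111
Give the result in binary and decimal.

Logical shift right by 1: drop the bottom 1 bit(s), prepend 1 zero(s) on the left.
  110010110110111  ->  keep [11001011011011], discard [1], prepend 0
= 011001011011011

Answer: 011001011011011 (13019)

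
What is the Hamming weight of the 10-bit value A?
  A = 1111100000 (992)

1111100000
1-bits at positions (from bit 0 = LSB): 5, 6, 7, 8, 9
Count = 5

Answer: 5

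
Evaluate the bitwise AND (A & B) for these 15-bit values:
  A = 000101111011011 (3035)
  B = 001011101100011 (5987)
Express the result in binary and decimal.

Apply & to each column (1 only where both bits are 1):
  000101111011011
& 001011101100011
-----------------
  000001101000011

Answer: 000001101000011 (835)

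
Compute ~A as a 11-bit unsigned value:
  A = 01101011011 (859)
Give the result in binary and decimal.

Flip each bit (0->1, 1->0):
  01101011011
  10010100100

Answer: 10010100100 (1188)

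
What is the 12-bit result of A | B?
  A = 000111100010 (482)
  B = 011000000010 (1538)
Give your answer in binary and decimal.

Apply | to each column (1 where either bit is 1):
  000111100010
| 011000000010
--------------
  011111100010

Answer: 011111100010 (2018)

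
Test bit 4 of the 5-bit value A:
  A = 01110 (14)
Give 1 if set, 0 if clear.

Bit 4 is the 5th from the right.
  01110
  ^
That bit is 0.

Answer: 0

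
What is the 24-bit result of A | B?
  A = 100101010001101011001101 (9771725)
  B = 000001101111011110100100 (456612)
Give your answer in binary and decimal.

Apply | to each column (1 where either bit is 1):
  100101010001101011001101
| 000001101111011110100100
--------------------------
  100101111111111111101101

Answer: 100101111111111111101101 (9961453)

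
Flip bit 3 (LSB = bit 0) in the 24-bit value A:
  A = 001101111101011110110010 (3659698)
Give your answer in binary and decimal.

Mask = 1 << 3 = 000000000000000000001000
Bit 3 of A is 0; XOR with the mask flips it to 1.
  001101111101011110110010
^ 000000000000000000001000
--------------------------
  001101111101011110111010

Answer: 001101111101011110111010 (3659706)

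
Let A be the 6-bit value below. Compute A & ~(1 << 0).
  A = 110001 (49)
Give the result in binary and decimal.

Mask = ~(1 << 0) = 111110
Bit 0 of A is 1, so AND-ing with the mask clears it to 0.
  110001
& 111110
--------
  110000

Answer: 110000 (48)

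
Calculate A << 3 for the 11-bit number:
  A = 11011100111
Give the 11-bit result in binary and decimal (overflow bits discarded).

Shift left by 3: drop the top 3 bit(s), append 3 zero(s) on the right.
  11011100111  ->  discard [110], keep [11100111], append 000
= 11100111000

Answer: 11100111000 (1848)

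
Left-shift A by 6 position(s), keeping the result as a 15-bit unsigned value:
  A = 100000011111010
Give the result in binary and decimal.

Shift left by 6: drop the top 6 bit(s), append 6 zero(s) on the right.
  100000011111010  ->  discard [100000], keep [011111010], append 000000
= 011111010000000

Answer: 011111010000000 (16000)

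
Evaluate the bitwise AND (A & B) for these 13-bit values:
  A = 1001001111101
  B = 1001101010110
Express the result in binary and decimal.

Apply & to each column (1 only where both bits are 1):
  1001001111101
& 1001101010110
---------------
  1001001010100

Answer: 1001001010100 (4692)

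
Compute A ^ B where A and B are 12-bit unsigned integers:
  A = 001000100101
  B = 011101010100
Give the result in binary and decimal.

Apply ^ to each column (1 where bits differ):
  001000100101
^ 011101010100
--------------
  010101110001

Answer: 010101110001 (1393)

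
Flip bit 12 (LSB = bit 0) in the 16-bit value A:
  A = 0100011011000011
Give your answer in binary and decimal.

Mask = 1 << 12 = 0001000000000000
Bit 12 of A is 0; XOR with the mask flips it to 1.
  0100011011000011
^ 0001000000000000
------------------
  0101011011000011

Answer: 0101011011000011 (22211)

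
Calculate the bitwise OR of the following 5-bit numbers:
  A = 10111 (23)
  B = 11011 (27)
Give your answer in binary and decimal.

Apply | to each column (1 where either bit is 1):
  10111
| 11011
-------
  11111

Answer: 11111 (31)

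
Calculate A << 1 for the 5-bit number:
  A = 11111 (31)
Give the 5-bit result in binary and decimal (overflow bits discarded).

Shift left by 1: drop the top 1 bit(s), append 1 zero(s) on the right.
  11111  ->  discard [1], keep [1111], append 0
= 11110

Answer: 11110 (30)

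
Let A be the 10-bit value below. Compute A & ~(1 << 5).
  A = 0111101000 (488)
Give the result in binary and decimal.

Mask = ~(1 << 5) = 1111011111
Bit 5 of A is 1, so AND-ing with the mask clears it to 0.
  0111101000
& 1111011111
------------
  0111001000

Answer: 0111001000 (456)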